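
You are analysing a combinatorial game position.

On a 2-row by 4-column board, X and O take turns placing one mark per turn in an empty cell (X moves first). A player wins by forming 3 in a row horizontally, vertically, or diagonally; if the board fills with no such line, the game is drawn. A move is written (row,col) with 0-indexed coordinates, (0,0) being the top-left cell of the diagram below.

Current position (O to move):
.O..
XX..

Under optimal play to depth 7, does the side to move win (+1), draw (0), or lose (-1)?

ply 1, O at .O../XX.. | (0,0)=-1→OO../XX..; (0,2)=-1→.OO./XX..; (0,3)=-1→.O.O/XX..; (1,2)=+0→.O../XXO.*; (1,3)=-1→.O../XX.O
ply 2, X at .O../XXO. | (0,0)=+0→XO../XXO.*; (0,2)=+0→.OX./XXO.; (0,3)=+0→.O.X/XXO.; (1,3)=-1→.O../XXOX
ply 3, O at XO../XXO. | (0,2)=+0→XOO./XXO.*; (0,3)=+0→XO.O/XXO.; (1,3)=+0→XO../XXOO
ply 4, X at XOO./XXO. | (0,3)=+0→XOOX/XXO.*; (1,3)=-1→XOO./XXOX
ply 5, O at XOOX/XXO. | (1,3)=+0→XOOX/XXOO*
ply 6: XOOX/XXOO is terminal +0 (X); from .O../XX.. depth 7

value(.O../XX.., O) = 0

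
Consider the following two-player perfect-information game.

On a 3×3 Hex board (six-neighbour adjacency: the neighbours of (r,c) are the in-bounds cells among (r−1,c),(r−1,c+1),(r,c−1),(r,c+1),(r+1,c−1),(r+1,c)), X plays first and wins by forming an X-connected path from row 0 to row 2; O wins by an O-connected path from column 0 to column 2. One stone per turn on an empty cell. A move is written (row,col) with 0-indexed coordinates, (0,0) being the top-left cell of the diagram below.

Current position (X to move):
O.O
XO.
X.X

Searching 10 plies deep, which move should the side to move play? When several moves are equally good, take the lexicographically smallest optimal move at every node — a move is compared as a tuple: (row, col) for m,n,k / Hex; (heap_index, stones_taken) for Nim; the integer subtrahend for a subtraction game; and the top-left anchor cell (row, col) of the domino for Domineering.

ply 1, X at O.O/XO./X.X | (0,1)=+1→OXO/XO./X.X*; (1,2)=-1→O.O/XOX/X.X; (2,1)=-1→O.O/XO./XXX
ply 2: OXO/XO./X.X is terminal -1 (O); from O.O/XO./X.X depth 10

X's best at [O.O/XO./X.X]: (0,1)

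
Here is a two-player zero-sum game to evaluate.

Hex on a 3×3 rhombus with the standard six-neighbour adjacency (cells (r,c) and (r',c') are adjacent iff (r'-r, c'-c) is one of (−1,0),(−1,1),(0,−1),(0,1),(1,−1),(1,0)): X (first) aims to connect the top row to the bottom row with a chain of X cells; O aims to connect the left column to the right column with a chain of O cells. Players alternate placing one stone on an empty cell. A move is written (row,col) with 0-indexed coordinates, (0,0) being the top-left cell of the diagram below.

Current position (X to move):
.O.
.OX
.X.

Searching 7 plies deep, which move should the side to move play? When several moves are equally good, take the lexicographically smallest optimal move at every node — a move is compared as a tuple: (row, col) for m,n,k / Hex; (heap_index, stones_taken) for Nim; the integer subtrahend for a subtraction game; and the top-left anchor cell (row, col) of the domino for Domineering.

X's best at [.O./.OX/.X.]: (0,2)

p1 X@[.O./.OX/.X.]: (0,0)[XO./.OX/.X.]-1 (0,2)[.OX/.OX/.X.]+1* (1,0)[.O./XOX/.X.]-1 (2,0)[.O./.OX/XX.]-1 (2,2)[.O./.OX/.XX]-1
p2 O@[.OX/.OX/.X.] terminal -1; root [.O./.OX/.X.] d7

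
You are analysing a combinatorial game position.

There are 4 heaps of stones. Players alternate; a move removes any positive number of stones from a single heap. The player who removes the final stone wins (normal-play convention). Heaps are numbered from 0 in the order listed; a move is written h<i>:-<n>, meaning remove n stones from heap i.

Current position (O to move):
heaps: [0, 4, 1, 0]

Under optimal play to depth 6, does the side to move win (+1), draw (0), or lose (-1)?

[(0,4,1,0)] O move#1: h1:-1:-1/(0,3,1,0), h1:-2:-1/(0,2,1,0), h1:-3:+1/(0,1,1,0)*, h1:-4:-1/(0,0,1,0), h2:-1:-1/(0,4,0,0)
[(0,1,1,0)] X move#2: h1:-1:-1/(0,0,1,0)*, h2:-1:-1/(0,1,0,0)
[(0,0,1,0)] O move#3: h2:-1:+1/(0,0,0,0)*
[(0,0,0,0)] end (terminal -1, X#4); searched (0,4,1,0) to 6

value((0,4,1,0), O) = +1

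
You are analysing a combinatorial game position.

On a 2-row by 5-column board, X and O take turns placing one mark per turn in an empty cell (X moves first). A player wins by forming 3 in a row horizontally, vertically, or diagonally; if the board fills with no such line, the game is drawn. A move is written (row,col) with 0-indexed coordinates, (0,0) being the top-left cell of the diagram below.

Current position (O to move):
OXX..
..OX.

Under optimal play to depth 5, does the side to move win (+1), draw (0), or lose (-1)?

value(OXX../..OX., O) = 0

[OXX../..OX.] O move#1: (0,3):+0/OXXO./..OX.*, (0,4):-1/OXX.O/..OX., (1,0):-1/OXX../O.OX., (1,1):-1/OXX../.OOX., (1,4):-1/OXX../..OXO
[OXXO./..OX.] X move#2: (0,4):+0/OXXOX/..OX.*, (1,0):+0/OXXO./X.OX., (1,1):+0/OXXO./.XOX., (1,4):+0/OXXO./..OXX
[OXXOX/..OX.] O move#3: (1,0):+0/OXXOX/O.OX.*, (1,1):+0/OXXOX/.OOX., (1,4):+0/OXXOX/..OXO
[OXXOX/O.OX.] X move#4: (1,1):+0/OXXOX/OXOX.*, (1,4):-1/OXXOX/O.OXX
[OXXOX/OXOX.] O move#5: (1,4):+0/OXXOX/OXOXO*
[OXXOX/OXOXO] end (terminal +0, X#6); searched OXX../..OX. to 5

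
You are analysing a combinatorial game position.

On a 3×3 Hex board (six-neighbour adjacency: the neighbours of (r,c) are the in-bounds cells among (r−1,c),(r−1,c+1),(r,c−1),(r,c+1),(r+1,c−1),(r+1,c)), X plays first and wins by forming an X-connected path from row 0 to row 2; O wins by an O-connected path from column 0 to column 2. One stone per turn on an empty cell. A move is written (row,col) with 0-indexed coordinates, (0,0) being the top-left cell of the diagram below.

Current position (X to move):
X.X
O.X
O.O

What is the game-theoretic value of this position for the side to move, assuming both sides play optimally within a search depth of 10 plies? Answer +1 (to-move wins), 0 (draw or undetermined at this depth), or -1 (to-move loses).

value(X.X/O.X/O.O, X) = +1

[X.X/O.X/O.O] X move#1: (0,1):-1/XXX/O.X/O.O, (1,1):-1/X.X/OXX/O.O, (2,1):+1/X.X/O.X/OXO*
[X.X/O.X/OXO] end (terminal -1, O#2); searched X.X/O.X/O.O to 10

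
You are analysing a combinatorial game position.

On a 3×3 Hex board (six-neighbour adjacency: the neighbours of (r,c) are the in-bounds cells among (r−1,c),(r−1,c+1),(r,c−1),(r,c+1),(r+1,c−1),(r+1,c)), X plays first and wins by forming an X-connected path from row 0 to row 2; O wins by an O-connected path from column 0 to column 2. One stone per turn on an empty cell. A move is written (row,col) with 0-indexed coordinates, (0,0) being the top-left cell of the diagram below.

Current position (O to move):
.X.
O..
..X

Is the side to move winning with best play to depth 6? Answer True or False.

ply 1, O at .X./O../..X | (0,0)=-1→OX./O../..X; (0,2)=-1→.XO/O../..X; (1,1)=+1→.X./OO./..X*; (1,2)=-1→.X./O.O/..X; (2,0)=-1→.X./O../O.X; (2,1)=-1→.X./O../.OX
ply 2, X at .X./OO./..X | (0,0)=-1→XX./OO./..X*; (0,2)=-1→.XX/OO./..X; (1,2)=-1→.X./OOX/..X; (2,0)=-1→.X./OO./X.X; (2,1)=-1→.X./OO./.XX
ply 3, O at XX./OO./..X | (0,2)=+1→XXO/OO./..X*; (1,2)=+1→XX./OOO/..X; (2,0)=+1→XX./OO./O.X; (2,1)=+1→XX./OO./.OX
ply 4: XXO/OO./..X is terminal -1 (X); from .X./O../..X depth 6

O winning at [.X./O../..X]: True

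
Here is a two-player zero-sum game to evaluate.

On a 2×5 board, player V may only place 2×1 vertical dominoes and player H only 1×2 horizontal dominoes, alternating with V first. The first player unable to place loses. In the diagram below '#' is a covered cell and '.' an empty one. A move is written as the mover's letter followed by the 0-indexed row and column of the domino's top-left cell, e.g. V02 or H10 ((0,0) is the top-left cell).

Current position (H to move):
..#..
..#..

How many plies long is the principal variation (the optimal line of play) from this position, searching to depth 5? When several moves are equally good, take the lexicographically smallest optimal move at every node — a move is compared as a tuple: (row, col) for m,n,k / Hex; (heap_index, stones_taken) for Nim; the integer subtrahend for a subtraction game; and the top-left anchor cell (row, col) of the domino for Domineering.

ply 1, H at ..#../..#.. | H00=-1→###../..#..*; H03=-1→..###/..#..; H10=-1→..#../###..; H13=-1→..#../..###
ply 2, V at ###../..#.. | V03=+1→####./..##.*; V04=+1→###.#/..#.#
ply 3, H at ####./..##. | H10=-1→####./####.*
ply 4, V at ####./####. | V04=+1→#####/#####*
ply 5: #####/##### is terminal -1 (H); from ..#../..#.. depth 5

PV length from [..#../..#..]: 4 plies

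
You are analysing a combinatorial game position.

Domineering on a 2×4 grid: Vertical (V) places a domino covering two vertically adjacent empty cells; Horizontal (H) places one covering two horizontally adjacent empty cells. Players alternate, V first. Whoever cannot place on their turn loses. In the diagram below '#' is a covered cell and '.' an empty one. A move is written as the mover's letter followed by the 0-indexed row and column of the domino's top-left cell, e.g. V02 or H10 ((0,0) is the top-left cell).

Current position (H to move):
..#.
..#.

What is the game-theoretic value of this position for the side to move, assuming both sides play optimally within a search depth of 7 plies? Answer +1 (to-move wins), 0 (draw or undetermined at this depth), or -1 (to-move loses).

value(..#./..#., H) = +1

[..#./..#.] H move#1: H00:+1/###./..#.*, H10:+1/..#./###.
[###./..#.] V move#2: V03:-1/####/..##*
[####/..##] H move#3: H10:+1/####/####*
[####/####] end (terminal -1, V#4); searched ..#./..#. to 7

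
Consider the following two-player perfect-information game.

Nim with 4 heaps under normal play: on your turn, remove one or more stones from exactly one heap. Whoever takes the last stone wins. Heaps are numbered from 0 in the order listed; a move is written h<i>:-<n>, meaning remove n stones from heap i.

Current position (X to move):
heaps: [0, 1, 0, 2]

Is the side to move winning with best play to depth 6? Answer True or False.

X winning at [(0,1,0,2)]: True

ply 1, X at (0,1,0,2) | h1:-1=-1→(0,0,0,2); h3:-1=+1→(0,1,0,1)*; h3:-2=-1→(0,1,0,0)
ply 2, O at (0,1,0,1) | h1:-1=-1→(0,0,0,1)*; h3:-1=-1→(0,1,0,0)
ply 3, X at (0,0,0,1) | h3:-1=+1→(0,0,0,0)*
ply 4: (0,0,0,0) is terminal -1 (O); from (0,1,0,2) depth 6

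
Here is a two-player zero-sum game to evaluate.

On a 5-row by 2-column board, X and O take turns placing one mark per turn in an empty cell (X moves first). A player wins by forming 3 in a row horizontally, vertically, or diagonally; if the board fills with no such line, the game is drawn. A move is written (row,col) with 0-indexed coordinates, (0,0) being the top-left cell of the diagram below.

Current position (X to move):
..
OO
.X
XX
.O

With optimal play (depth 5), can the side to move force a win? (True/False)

X winning at [../OO/.X/XX/.O]: False

[../OO/.X/XX/.O] X move#1: (0,0):+0/X./OO/.X/XX/.O*, (0,1):+0/.X/OO/.X/XX/.O, (2,0):+0/../OO/XX/XX/.O, (4,0):+0/../OO/.X/XX/XO
[X./OO/.X/XX/.O] O move#2: (0,1):+0/XO/OO/.X/XX/.O*, (2,0):+0/X./OO/OX/XX/.O, (4,0):+0/X./OO/.X/XX/OO
[XO/OO/.X/XX/.O] X move#3: (2,0):+0/XO/OO/XX/XX/.O*, (4,0):+0/XO/OO/.X/XX/XO
[XO/OO/XX/XX/.O] O move#4: (4,0):+0/XO/OO/XX/XX/OO*
[XO/OO/XX/XX/OO] end (terminal +0, X#5); searched ../OO/.X/XX/.O to 5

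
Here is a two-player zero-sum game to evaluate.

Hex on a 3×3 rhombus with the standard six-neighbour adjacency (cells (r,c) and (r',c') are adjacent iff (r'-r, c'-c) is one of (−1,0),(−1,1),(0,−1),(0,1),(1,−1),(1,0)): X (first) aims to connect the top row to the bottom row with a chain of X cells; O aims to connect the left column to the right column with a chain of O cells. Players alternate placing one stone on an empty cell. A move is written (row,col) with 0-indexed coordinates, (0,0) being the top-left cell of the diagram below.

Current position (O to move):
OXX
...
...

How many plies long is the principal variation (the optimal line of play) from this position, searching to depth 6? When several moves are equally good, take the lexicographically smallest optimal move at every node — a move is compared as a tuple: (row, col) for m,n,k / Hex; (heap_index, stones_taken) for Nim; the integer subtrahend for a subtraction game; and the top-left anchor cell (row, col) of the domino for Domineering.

PV length from [OXX/.../...]: 4 plies

ply 1, O at OXX/.../... | (1,0)=-1→OXX/O../...*; (1,1)=-1→OXX/.O./...; (1,2)=-1→OXX/..O/...; (2,0)=-1→OXX/.../O..; (2,1)=-1→OXX/.../.O.; (2,2)=-1→OXX/.../..O
ply 2, X at OXX/O../... | (1,1)=+1→OXX/OX./...*; (1,2)=+1→OXX/O.X/...; (2,0)=+1→OXX/O../X..; (2,1)=+1→OXX/O../.X.; (2,2)=+1→OXX/O../..X
ply 3, O at OXX/OX./... | (1,2)=-1→OXX/OXO/...*; (2,0)=-1→OXX/OX./O..; (2,1)=-1→OXX/OX./.O.; (2,2)=-1→OXX/OX./..O
ply 4, X at OXX/OXO/... | (2,0)=+1→OXX/OXO/X..*; (2,1)=+1→OXX/OXO/.X.; (2,2)=+1→OXX/OXO/..X
ply 5: OXX/OXO/X.. is terminal -1 (O); from OXX/.../... depth 6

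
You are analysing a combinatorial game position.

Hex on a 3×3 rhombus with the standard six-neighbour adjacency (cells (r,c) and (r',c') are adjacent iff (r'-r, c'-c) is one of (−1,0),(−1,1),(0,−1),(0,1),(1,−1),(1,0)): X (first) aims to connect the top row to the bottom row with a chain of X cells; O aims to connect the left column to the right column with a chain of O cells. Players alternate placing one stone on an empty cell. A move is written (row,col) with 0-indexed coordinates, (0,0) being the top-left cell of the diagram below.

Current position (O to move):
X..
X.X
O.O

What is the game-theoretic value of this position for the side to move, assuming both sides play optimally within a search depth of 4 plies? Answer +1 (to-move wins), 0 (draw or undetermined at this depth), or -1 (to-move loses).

value(X../X.X/O.O, O) = +1

ply 1, O at X../X.X/O.O | (0,1)=-1→XO./X.X/O.O; (0,2)=+1→X.O/X.X/O.O*; (1,1)=+1→X../XOX/O.O; (2,1)=+1→X../X.X/OOO
ply 2, X at X.O/X.X/O.O | (0,1)=-1→XXO/X.X/O.O*; (1,1)=-1→X.O/XXX/O.O; (2,1)=-1→X.O/X.X/OXO
ply 3, O at XXO/X.X/O.O | (1,1)=+1→XXO/XOX/O.O*; (2,1)=+1→XXO/X.X/OOO
ply 4: XXO/XOX/O.O is terminal -1 (X); from X../X.X/O.O depth 4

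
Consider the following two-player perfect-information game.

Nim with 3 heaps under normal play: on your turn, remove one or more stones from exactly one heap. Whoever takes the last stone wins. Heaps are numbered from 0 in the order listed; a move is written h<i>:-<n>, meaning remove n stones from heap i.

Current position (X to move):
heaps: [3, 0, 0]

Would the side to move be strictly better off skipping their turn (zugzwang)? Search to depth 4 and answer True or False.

ply 1, X at (3,0,0) | h0:-1=-1→(2,0,0); h0:-2=-1→(1,0,0); h0:-3=+1→(0,0,0)*
ply 2: (0,0,0) is terminal -1 (O); from (3,0,0) depth 4
if X skipped the turn, O would face:
~ ply 1, O at (3,0,0) | h0:-1=-1→(2,0,0); h0:-2=-1→(1,0,0); h0:-3=+1→(0,0,0)*
~ ply 2: (0,0,0) is terminal -1 (X); from (3,0,0) depth 4
compare (X): move=+1 vs pass=-1

zugzwang((3,0,0), X) = False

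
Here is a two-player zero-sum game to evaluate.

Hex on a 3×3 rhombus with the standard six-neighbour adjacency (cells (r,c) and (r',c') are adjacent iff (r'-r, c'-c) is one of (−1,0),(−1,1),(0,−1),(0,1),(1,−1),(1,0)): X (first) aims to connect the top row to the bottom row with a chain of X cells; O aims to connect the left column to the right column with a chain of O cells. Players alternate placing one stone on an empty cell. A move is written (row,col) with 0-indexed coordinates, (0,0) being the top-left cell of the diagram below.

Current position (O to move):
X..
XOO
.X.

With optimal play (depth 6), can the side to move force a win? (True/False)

[X../XOO/.X.] O move#1: (0,1):-1/XO./XOO/.X., (0,2):-1/X.O/XOO/.X., (2,0):+1/X../XOO/OX.*, (2,2):-1/X../XOO/.XO
[X../XOO/OX.] end (terminal -1, X#2); searched X../XOO/.X. to 6

O winning at [X../XOO/.X.]: True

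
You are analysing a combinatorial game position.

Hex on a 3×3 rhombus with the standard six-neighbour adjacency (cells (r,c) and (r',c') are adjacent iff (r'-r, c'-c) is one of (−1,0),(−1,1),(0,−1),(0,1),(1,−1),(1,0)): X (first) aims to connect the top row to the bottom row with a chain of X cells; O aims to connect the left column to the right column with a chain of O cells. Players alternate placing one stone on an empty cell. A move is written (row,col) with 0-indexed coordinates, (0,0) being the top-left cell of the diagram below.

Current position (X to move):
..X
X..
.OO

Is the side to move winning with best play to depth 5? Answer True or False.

X winning at [..X/X../.OO]: True

[..X/X../.OO] X move#1: (0,0):-1/X.X/X../.OO, (0,1):-1/.XX/X../.OO, (1,1):-1/..X/XX./.OO, (1,2):-1/..X/X.X/.OO, (2,0):+1/..X/X../XOO*
[..X/X../XOO] O move#2: (0,0):-1/O.X/X../XOO*, (0,1):-1/.OX/X../XOO, (1,1):-1/..X/XO./XOO, (1,2):-1/..X/X.O/XOO
[O.X/X../XOO] X move#3: (0,1):+1/OXX/X../XOO*, (1,1):+1/O.X/XX./XOO, (1,2):+1/O.X/X.X/XOO
[OXX/X../XOO] end (terminal -1, O#4); searched ..X/X../.OO to 5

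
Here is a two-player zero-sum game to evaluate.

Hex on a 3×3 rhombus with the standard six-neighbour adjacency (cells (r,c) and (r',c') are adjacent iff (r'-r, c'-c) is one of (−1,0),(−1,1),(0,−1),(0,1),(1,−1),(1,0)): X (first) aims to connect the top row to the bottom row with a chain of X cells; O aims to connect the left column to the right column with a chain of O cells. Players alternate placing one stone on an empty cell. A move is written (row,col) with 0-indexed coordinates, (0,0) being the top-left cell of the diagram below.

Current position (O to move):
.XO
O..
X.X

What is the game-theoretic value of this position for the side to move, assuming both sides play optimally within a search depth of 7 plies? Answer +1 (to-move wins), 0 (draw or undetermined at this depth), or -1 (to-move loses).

value(.XO/O../X.X, O) = +1

[.XO/O../X.X] O move#1: (0,0):-1/OXO/O../X.X, (1,1):+1/.XO/OO./X.X*, (1,2):-1/.XO/O.O/X.X, (2,1):-1/.XO/O../XOX
[.XO/OO./X.X] end (terminal -1, X#2); searched .XO/O../X.X to 7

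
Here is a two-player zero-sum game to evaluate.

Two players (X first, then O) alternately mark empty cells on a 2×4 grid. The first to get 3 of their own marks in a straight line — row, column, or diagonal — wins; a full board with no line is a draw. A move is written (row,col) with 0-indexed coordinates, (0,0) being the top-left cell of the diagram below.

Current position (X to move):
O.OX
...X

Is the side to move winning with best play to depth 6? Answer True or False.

X winning at [O.OX/...X]: False

[O.OX/...X] X move#1: (0,1):+0/OXOX/...X*, (1,0):-1/O.OX/X..X, (1,1):-1/O.OX/.X.X, (1,2):-1/O.OX/..XX
[OXOX/...X] O move#2: (1,0):+0/OXOX/O..X*, (1,1):+0/OXOX/.O.X, (1,2):+0/OXOX/..OX
[OXOX/O..X] X move#3: (1,1):+0/OXOX/OX.X*, (1,2):+0/OXOX/O.XX
[OXOX/OX.X] O move#4: (1,2):+0/OXOX/OXOX*
[OXOX/OXOX] end (terminal +0, X#5); searched O.OX/...X to 6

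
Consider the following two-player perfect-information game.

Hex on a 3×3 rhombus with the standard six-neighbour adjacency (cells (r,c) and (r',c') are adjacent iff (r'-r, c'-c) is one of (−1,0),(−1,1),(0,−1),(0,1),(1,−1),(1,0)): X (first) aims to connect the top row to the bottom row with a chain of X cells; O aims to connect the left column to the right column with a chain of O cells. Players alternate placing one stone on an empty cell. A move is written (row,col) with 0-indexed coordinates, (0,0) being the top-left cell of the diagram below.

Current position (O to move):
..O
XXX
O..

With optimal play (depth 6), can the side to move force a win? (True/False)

O winning at [..O/XXX/O..]: False

ply 1, O at ..O/XXX/O.. | (0,0)=-1→O.O/XXX/O..*; (0,1)=-1→.OO/XXX/O..; (2,1)=-1→..O/XXX/OO.; (2,2)=-1→..O/XXX/O.O
ply 2, X at O.O/XXX/O.. | (0,1)=+1→OXO/XXX/O..*; (2,1)=-1→O.O/XXX/OX.; (2,2)=-1→O.O/XXX/O.X
ply 3, O at OXO/XXX/O.. | (2,1)=-1→OXO/XXX/OO.*; (2,2)=-1→OXO/XXX/O.O
ply 4, X at OXO/XXX/OO. | (2,2)=+1→OXO/XXX/OOX*
ply 5: OXO/XXX/OOX is terminal -1 (O); from ..O/XXX/O.. depth 6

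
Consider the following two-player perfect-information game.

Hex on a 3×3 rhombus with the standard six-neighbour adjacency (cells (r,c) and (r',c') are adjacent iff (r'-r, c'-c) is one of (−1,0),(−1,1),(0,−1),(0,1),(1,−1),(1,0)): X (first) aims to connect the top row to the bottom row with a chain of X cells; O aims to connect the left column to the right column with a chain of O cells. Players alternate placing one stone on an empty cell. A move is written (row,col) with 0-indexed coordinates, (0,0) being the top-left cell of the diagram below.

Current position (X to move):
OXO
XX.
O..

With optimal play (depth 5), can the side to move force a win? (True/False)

X winning at [OXO/XX./O..]: True

ply 1, X at OXO/XX./O.. | (1,2)=+1→OXO/XXX/O..*; (2,1)=+1→OXO/XX./OX.; (2,2)=+1→OXO/XX./O.X
ply 2, O at OXO/XXX/O.. | (2,1)=-1→OXO/XXX/OO.*; (2,2)=-1→OXO/XXX/O.O
ply 3, X at OXO/XXX/OO. | (2,2)=+1→OXO/XXX/OOX*
ply 4: OXO/XXX/OOX is terminal -1 (O); from OXO/XX./O.. depth 5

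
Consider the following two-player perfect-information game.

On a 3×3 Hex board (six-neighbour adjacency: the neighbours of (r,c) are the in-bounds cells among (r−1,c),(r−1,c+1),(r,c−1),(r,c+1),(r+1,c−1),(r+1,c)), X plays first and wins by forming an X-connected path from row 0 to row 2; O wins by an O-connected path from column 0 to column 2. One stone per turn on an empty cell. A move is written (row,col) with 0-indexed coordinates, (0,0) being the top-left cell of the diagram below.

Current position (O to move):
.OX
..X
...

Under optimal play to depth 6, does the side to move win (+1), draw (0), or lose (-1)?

value(.OX/..X/..., O) = -1

p1 O@[.OX/..X/...]: (0,0)[OOX/..X/...]-1* (1,0)[.OX/O.X/...]-1 (1,1)[.OX/.OX/...]-1 (2,0)[.OX/..X/O..]-1 (2,1)[.OX/..X/.O.]-1 (2,2)[.OX/..X/..O]-1
p2 X@[OOX/..X/...]: (1,0)[OOX/X.X/...]+1* (1,1)[OOX/.XX/...]+1 (2,0)[OOX/..X/X..]+1 (2,1)[OOX/..X/.X.]+1 (2,2)[OOX/..X/..X]+1
p3 O@[OOX/X.X/...]: (1,1)[OOX/XOX/...]-1* (2,0)[OOX/X.X/O..]-1 (2,1)[OOX/X.X/.O.]-1 (2,2)[OOX/X.X/..O]-1
p4 X@[OOX/XOX/...]: (2,0)[OOX/XOX/X..]+1* (2,1)[OOX/XOX/.X.]+1 (2,2)[OOX/XOX/..X]+1
p5 O@[OOX/XOX/X..]: (2,1)[OOX/XOX/XO.]-1* (2,2)[OOX/XOX/X.O]-1
p6 X@[OOX/XOX/XO.]: (2,2)[OOX/XOX/XOX]+1*
p7 O@[OOX/XOX/XOX] terminal -1; root [.OX/..X/...] d6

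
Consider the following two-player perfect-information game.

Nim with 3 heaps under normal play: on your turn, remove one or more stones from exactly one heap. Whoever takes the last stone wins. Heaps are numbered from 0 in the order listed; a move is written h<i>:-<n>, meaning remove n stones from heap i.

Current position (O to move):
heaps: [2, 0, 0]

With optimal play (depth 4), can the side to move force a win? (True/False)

[(2,0,0)] O move#1: h0:-1:-1/(1,0,0), h0:-2:+1/(0,0,0)*
[(0,0,0)] end (terminal -1, X#2); searched (2,0,0) to 4

O winning at [(2,0,0)]: True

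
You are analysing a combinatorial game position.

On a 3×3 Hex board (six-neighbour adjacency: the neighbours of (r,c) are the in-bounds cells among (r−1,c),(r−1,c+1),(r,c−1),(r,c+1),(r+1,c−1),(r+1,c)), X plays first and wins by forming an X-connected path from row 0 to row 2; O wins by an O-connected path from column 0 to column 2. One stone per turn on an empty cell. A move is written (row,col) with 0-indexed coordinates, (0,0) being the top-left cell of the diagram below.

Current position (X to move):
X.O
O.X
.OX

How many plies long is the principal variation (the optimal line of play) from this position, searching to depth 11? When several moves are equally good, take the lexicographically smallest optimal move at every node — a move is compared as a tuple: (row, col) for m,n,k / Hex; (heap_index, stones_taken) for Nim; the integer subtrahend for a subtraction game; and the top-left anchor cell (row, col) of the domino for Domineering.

ply 1, X at X.O/O.X/.OX | (0,1)=-1→XXO/O.X/.OX*; (1,1)=-1→X.O/OXX/.OX; (2,0)=-1→X.O/O.X/XOX
ply 2, O at XXO/O.X/.OX | (1,1)=+1→XXO/OOX/.OX*; (2,0)=-1→XXO/O.X/OOX
ply 3: XXO/OOX/.OX is terminal -1 (X); from X.O/O.X/.OX depth 11

PV length from [X.O/O.X/.OX]: 2 plies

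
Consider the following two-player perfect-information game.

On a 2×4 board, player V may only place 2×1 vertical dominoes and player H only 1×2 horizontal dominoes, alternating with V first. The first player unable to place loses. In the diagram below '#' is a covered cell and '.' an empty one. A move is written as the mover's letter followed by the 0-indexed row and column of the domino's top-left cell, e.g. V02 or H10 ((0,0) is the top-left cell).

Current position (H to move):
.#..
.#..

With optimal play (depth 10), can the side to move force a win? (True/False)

H winning at [.#../.#..]: True

[.#../.#..] H move#1: H02:+1/.###/.#..*, H12:+1/.#../.###
[.###/.#..] V move#2: V00:-1/####/##..*
[####/##..] H move#3: H12:+1/####/####*
[####/####] end (terminal -1, V#4); searched .#../.#.. to 10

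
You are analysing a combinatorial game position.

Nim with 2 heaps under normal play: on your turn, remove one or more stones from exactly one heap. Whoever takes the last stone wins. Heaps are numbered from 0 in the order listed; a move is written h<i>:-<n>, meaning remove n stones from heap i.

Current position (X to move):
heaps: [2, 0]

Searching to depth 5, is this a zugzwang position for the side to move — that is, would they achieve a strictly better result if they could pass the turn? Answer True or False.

p1 X@[(2,0)]: h0:-1[(1,0)]-1 h0:-2[(0,0)]+1*
p2 O@[(0,0)] terminal -1; root [(2,0)] d5
pass branch (O moves first from the same position):
  | p1 O@[(2,0)]: h0:-1[(1,0)]-1 h0:-2[(0,0)]+1*
  | p2 X@[(0,0)] terminal -1; root [(2,0)] d5
X moving scores +1; X passing scores -1

zugzwang((2,0), X) = False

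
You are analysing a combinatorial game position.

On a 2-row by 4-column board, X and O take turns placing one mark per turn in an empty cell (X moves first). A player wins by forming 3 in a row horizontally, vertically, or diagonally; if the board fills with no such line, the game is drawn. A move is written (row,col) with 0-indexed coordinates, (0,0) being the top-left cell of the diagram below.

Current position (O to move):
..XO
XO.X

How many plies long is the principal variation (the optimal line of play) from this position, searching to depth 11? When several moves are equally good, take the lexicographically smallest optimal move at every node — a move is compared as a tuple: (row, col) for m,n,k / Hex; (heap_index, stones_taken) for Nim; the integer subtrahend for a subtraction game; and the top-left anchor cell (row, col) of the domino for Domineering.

PV length from [..XO/XO.X]: 3 plies

p1 O@[..XO/XO.X]: (0,0)[O.XO/XO.X]+0* (0,1)[.OXO/XO.X]+0 (1,2)[..XO/XOOX]+0
p2 X@[O.XO/XO.X]: (0,1)[OXXO/XO.X]+0* (1,2)[O.XO/XOXX]+0
p3 O@[OXXO/XO.X]: (1,2)[OXXO/XOOX]+0*
p4 X@[OXXO/XOOX] terminal +0; root [..XO/XO.X] d11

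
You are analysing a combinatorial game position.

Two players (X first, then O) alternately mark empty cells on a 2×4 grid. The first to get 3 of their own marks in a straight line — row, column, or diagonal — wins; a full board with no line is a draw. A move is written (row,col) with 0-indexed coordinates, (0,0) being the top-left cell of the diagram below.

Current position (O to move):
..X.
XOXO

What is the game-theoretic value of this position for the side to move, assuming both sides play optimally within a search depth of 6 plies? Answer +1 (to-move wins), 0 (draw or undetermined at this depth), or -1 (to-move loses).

value(..X./XOXO, O) = 0

ply 1, O at ..X./XOXO | (0,0)=+0→O.X./XOXO*; (0,1)=+0→.OX./XOXO; (0,3)=+0→..XO/XOXO
ply 2, X at O.X./XOXO | (0,1)=+0→OXX./XOXO*; (0,3)=+0→O.XX/XOXO
ply 3, O at OXX./XOXO | (0,3)=+0→OXXO/XOXO*
ply 4: OXXO/XOXO is terminal +0 (X); from ..X./XOXO depth 6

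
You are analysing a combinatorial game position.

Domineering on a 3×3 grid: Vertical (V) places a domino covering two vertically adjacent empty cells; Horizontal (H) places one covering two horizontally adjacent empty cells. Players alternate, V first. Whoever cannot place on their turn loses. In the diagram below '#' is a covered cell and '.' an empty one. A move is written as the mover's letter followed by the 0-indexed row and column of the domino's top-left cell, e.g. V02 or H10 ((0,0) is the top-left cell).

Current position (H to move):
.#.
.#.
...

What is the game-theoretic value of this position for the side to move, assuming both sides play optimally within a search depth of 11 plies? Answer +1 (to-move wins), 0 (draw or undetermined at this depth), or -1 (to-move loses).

ply 1, H at .#./.#./... | H20=-1→.#./.#./##.*; H21=-1→.#./.#./.##
ply 2, V at .#./.#./##. | V00=+1→##./##./##.*; V02=+1→.##/.##/##.; V12=+1→.#./.##/###
ply 3: ##./##./##. is terminal -1 (H); from .#./.#./... depth 11

value(.#./.#./..., H) = -1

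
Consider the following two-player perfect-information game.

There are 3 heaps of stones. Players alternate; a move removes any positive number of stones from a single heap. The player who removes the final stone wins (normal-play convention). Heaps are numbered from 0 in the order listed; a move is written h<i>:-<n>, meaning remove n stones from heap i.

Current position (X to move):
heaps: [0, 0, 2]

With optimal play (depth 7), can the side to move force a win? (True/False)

X winning at [(0,0,2)]: True

[(0,0,2)] X move#1: h2:-1:-1/(0,0,1), h2:-2:+1/(0,0,0)*
[(0,0,0)] end (terminal -1, O#2); searched (0,0,2) to 7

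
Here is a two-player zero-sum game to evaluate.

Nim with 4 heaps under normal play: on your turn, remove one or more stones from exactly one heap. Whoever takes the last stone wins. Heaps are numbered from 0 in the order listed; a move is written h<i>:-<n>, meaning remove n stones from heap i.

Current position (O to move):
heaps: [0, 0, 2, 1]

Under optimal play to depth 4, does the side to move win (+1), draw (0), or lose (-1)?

value((0,0,2,1), O) = +1

[(0,0,2,1)] O move#1: h2:-1:+1/(0,0,1,1)*, h2:-2:-1/(0,0,0,1), h3:-1:-1/(0,0,2,0)
[(0,0,1,1)] X move#2: h2:-1:-1/(0,0,0,1)*, h3:-1:-1/(0,0,1,0)
[(0,0,0,1)] O move#3: h3:-1:+1/(0,0,0,0)*
[(0,0,0,0)] end (terminal -1, X#4); searched (0,0,2,1) to 4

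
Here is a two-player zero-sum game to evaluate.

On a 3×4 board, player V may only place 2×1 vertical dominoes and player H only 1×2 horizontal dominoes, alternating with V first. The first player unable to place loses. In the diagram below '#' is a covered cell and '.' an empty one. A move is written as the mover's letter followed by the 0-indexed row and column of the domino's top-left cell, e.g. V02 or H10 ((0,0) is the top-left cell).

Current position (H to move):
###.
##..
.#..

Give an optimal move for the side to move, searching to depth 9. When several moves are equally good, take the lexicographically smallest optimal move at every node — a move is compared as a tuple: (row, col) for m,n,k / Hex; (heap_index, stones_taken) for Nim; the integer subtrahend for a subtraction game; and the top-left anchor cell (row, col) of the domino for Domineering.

[###./##../.#..] H move#1: H12:+1/###./####/.#..*, H22:-1/###./##../.###
[###./####/.#..] end (terminal -1, V#2); searched ###./##../.#.. to 9

H's best at [###./##../.#..]: H12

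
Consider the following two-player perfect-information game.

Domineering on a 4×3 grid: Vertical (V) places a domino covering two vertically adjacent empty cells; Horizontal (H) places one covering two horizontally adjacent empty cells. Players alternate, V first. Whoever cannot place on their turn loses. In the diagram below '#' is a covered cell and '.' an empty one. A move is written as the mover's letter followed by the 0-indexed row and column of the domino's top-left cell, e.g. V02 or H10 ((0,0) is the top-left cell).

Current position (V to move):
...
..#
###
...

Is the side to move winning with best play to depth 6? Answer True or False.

ply 1, V at .../..#/###/... | V00=-1→#../#.#/###/...; V01=+1→.#./.##/###/...*
ply 2, H at .#./.##/###/... | H30=-1→.#./.##/###/##.*; H31=-1→.#./.##/###/.##
ply 3, V at .#./.##/###/##. | V00=+1→##./###/###/##.*
ply 4: ##./###/###/##. is terminal -1 (H); from .../..#/###/... depth 6

V winning at [.../..#/###/...]: True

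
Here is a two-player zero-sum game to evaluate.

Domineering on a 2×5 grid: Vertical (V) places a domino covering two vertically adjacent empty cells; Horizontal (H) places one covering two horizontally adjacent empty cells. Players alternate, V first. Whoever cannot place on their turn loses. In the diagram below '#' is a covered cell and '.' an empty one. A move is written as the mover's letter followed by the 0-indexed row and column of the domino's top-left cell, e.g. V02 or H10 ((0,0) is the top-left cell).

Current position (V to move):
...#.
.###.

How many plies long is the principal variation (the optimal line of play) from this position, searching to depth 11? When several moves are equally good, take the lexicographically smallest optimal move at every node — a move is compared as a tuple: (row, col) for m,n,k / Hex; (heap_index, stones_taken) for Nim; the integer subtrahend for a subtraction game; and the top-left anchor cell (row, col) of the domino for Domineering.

p1 V@[...#./.###.]: V00[#..#./####.]+1* V04[...##/.####]-1
p2 H@[#..#./####.]: H01[####./####.]-1*
p3 V@[####./####.]: V04[#####/#####]+1*
p4 H@[#####/#####] terminal -1; root [...#./.###.] d11

PV length from [...#./.###.]: 3 plies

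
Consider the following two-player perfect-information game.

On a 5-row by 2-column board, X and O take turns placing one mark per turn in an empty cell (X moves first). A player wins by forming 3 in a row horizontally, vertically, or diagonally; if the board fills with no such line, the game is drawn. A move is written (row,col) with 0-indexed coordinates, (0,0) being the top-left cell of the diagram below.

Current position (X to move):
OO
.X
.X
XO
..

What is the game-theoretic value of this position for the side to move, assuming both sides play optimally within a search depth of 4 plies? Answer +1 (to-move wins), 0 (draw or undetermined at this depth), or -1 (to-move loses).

value(OO/.X/.X/XO/.., X) = +1

[OO/.X/.X/XO/..] X move#1: (1,0):+0/OO/XX/.X/XO/.., (2,0):+1/OO/.X/XX/XO/..*, (4,0):+0/OO/.X/.X/XO/X., (4,1):+0/OO/.X/.X/XO/.X
[OO/.X/XX/XO/..] O move#2: (1,0):-1/OO/OX/XX/XO/..*, (4,0):-1/OO/.X/XX/XO/O., (4,1):-1/OO/.X/XX/XO/.O
[OO/OX/XX/XO/..] X move#3: (4,0):+1/OO/OX/XX/XO/X.*, (4,1):+0/OO/OX/XX/XO/.X
[OO/OX/XX/XO/X.] end (terminal -1, O#4); searched OO/.X/.X/XO/.. to 4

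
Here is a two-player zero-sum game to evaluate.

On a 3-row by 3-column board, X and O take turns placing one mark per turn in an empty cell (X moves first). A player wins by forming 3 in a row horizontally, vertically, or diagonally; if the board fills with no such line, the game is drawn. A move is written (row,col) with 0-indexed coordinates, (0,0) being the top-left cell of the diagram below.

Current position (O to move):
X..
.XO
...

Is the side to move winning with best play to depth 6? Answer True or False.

ply 1, O at X../.XO/... | (0,1)=-1→XO./.XO/...*; (0,2)=-1→X.O/.XO/...; (1,0)=-1→X../OXO/...; (2,0)=-1→X../.XO/O..; (2,1)=-1→X../.XO/.O.; (2,2)=-1→X../.XO/..O
ply 2, X at XO./.XO/... | (0,2)=+1→XOX/.XO/...*; (1,0)=+1→XO./XXO/...; (2,0)=+1→XO./.XO/X..; (2,1)=+0→XO./.XO/.X.; (2,2)=+1→XO./.XO/..X
ply 3, O at XOX/.XO/... | (1,0)=-1→XOX/OXO/...*; (2,0)=-1→XOX/.XO/O..; (2,1)=-1→XOX/.XO/.O.; (2,2)=-1→XOX/.XO/..O
ply 4, X at XOX/OXO/... | (2,0)=+1→XOX/OXO/X..*; (2,1)=+1→XOX/OXO/.X.; (2,2)=+1→XOX/OXO/..X
ply 5: XOX/OXO/X.. is terminal -1 (O); from X../.XO/... depth 6

O winning at [X../.XO/...]: False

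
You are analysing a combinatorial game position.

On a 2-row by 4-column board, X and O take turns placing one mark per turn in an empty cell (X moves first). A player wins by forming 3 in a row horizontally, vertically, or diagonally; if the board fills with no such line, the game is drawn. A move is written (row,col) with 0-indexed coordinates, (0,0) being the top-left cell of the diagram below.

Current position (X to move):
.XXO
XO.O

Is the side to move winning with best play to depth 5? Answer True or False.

X winning at [.XXO/XO.O]: True

p1 X@[.XXO/XO.O]: (0,0)[XXXO/XO.O]+1* (1,2)[.XXO/XOXO]+0
p2 O@[XXXO/XO.O] terminal -1; root [.XXO/XO.O] d5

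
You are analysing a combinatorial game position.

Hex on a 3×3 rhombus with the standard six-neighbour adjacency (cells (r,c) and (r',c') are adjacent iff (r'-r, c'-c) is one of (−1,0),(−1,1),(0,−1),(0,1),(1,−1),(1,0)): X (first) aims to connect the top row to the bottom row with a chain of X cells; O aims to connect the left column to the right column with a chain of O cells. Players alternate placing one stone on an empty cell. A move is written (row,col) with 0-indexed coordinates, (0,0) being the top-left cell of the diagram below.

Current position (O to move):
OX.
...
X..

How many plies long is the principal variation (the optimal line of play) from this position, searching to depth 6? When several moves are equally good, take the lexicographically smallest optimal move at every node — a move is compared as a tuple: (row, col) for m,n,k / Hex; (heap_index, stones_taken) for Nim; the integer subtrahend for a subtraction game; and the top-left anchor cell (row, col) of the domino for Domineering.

PV length from [OX./.../X..]: 2 plies

[OX./.../X..] O move#1: (0,2):-1/OXO/.../X..*, (1,0):-1/OX./O../X.., (1,1):-1/OX./.O./X.., (1,2):-1/OX./..O/X.., (2,1):-1/OX./.../XO., (2,2):-1/OX./.../X.O
[OXO/.../X..] X move#2: (1,0):+1/OXO/X../X..*, (1,1):+1/OXO/.X./X.., (1,2):+1/OXO/..X/X.., (2,1):+1/OXO/.../XX., (2,2):+1/OXO/.../X.X
[OXO/X../X..] end (terminal -1, O#3); searched OX./.../X.. to 6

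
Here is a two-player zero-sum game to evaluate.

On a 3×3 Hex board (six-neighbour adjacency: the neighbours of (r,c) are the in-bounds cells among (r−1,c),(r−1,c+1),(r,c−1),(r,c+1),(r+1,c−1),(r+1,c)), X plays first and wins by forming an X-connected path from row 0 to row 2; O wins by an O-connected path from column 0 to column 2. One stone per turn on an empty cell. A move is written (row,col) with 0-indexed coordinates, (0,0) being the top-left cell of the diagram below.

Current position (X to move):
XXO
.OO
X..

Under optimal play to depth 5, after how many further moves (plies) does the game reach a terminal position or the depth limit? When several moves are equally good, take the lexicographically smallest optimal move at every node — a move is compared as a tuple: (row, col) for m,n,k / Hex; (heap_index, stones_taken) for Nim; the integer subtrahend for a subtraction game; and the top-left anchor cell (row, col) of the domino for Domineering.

[XXO/.OO/X..] X move#1: (1,0):+1/XXO/XOO/X..*, (2,1):-1/XXO/.OO/XX., (2,2):-1/XXO/.OO/X.X
[XXO/XOO/X..] end (terminal -1, O#2); searched XXO/.OO/X.. to 5

PV length from [XXO/.OO/X..]: 1 ply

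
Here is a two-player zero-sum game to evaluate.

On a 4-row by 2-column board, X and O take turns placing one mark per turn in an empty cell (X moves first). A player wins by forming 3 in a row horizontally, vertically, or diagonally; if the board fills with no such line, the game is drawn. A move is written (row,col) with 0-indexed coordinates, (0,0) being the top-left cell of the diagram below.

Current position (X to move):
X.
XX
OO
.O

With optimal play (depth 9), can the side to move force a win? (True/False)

X winning at [X./XX/OO/.O]: False

[X./XX/OO/.O] X move#1: (0,1):+0/XX/XX/OO/.O*, (3,0):+0/X./XX/OO/XO
[XX/XX/OO/.O] O move#2: (3,0):+0/XX/XX/OO/OO*
[XX/XX/OO/OO] end (terminal +0, X#3); searched X./XX/OO/.O to 9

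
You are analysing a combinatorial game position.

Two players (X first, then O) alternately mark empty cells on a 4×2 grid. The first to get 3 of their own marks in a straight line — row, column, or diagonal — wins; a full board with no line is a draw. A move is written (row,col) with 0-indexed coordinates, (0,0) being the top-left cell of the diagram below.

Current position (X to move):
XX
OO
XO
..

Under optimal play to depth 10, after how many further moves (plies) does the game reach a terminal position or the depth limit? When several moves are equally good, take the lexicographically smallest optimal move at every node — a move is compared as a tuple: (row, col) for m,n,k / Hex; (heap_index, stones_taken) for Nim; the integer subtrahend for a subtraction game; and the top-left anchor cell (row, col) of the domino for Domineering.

PV length from [XX/OO/XO/..]: 2 plies

p1 X@[XX/OO/XO/..]: (3,0)[XX/OO/XO/X.]-1 (3,1)[XX/OO/XO/.X]+0*
p2 O@[XX/OO/XO/.X]: (3,0)[XX/OO/XO/OX]+0*
p3 X@[XX/OO/XO/OX] terminal +0; root [XX/OO/XO/..] d10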